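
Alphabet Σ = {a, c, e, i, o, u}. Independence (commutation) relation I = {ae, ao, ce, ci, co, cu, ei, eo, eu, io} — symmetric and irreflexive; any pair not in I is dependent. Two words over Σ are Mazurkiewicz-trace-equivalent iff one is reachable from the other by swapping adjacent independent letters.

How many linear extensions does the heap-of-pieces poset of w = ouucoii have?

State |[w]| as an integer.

0(o) covers ∅
1(u) covers 0:o
2(u) covers 1:u
3(c) covers ∅
4(o) covers 2:u
5(i) covers 2:u
6(i) covers 5:i
floor of heap: 0:o, 3:c
completions by unplaced set U, small U first (add the entries for U minus each lowest piece of U):
  |U|=1: {3}:1  {4}:1  {6}:1
  |U|=2: {3,4}:2  {3,6}:2  {4,6}:2  {5,6}:1
  |U|=3: {3,4,6}:6  {3,5,6}:3  {4,5,6}:3
  |U|=4: {2,4,5,6}:3  {3,4,5,6}:12
  |U|=5: {1,2,4,5,6}:3  {2,3,4,5,6}:15
  start at 0(o): 18
  start at 3(c): 3
sum over floor = 21

21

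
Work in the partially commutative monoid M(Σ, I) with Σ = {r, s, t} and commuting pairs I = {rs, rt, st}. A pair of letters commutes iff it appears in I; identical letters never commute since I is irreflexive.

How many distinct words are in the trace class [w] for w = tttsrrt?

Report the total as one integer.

105

drop 0:t onto floor
drop 1:t onto {0:t}
drop 2:t onto {1:t}
drop 3:s onto floor
drop 4:r onto floor
drop 5:r onto {4:r}
drop 6:t onto {2:t}
ground layer = {0:t, 3:s, 4:r}
drop-orders for the pieces not yet dropped (sum over which currently-grounded one goes next):
  1 to go: {3} 1  {5} 1  {6} 1
  2 to go: {2,6} 1  {3,5} 2  {3,6} 2  {4,5} 1  {5,6} 2
  3 to go: {1,2,6} 1  {2,3,6} 3  {2,5,6} 3  {3,4,5} 3  {3,5,6} 6  {4,5,6} 3
  4 to go: {0,1,2,6} 1  {1,2,3,6} 4  {1,2,5,6} 4  {2,3,5,6} 12  {2,4,5,6} 6  {3,4,5,6} 12
  5 to go: {0,1,2,3,6} 5  {0,1,2,5,6} 5  {1,2,3,5,6} 20  {1,2,4,5,6} 10  {2,3,4,5,6} 30
  if 0:t drops first: 60 orders
  if 3:s drops first: 15 orders
  if 4:r drops first: 30 orders
heap linearizations: 105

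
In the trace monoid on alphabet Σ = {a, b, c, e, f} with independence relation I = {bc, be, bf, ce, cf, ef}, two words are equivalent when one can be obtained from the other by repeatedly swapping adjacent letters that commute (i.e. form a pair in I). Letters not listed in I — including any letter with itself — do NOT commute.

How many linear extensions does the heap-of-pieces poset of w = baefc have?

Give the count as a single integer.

#0=b has no predecessor
#1=a depends on [0:b]
#2=e depends on [1:a]
#3=f depends on [1:a]
#4=c depends on [1:a]
sources: [0:b]
N(rest) = Σ N(rest − s) over sources s of rest; N(one piece) = 1:
  size 1 → [2]=1  [3]=1  [4]=1
  size 2 → [2,3]=2  [2,4]=2  [3,4]=2
  size 3 → [2,3,4]=6
  first=0(b) contributes 6

6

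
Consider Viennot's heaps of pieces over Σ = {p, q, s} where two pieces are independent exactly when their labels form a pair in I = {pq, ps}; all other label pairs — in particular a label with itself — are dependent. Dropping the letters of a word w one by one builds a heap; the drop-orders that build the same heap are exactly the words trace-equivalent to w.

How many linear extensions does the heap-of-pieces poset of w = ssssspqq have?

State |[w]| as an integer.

8

drop 0:s onto floor
drop 1:s onto {0:s}
drop 2:s onto {1:s}
drop 3:s onto {2:s}
drop 4:s onto {3:s}
drop 5:p onto floor
drop 6:q onto {4:s}
drop 7:q onto {6:q}
ground layer = {0:s, 5:p}
drop-orders for the pieces not yet dropped (sum over which currently-grounded one goes next):
  1 to go: {5} 1  {7} 1
  2 to go: {5,7} 2  {6,7} 1
  3 to go: {4,6,7} 1  {5,6,7} 3
  4 to go: {3,4,6,7} 1  {4,5,6,7} 4
  5 to go: {2,3,4,6,7} 1  {3,4,5,6,7} 5
  6 to go: {1,2,3,4,6,7} 1  {2,3,4,5,6,7} 6
  if 0:s drops first: 7 orders
  if 5:p drops first: 1 orders
heap linearizations: 8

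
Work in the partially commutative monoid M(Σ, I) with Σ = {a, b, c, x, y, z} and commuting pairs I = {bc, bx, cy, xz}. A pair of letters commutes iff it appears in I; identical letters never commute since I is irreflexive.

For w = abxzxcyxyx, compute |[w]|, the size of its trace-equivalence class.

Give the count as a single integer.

12

#0=a has no predecessor
#1=b depends on [0:a]
#2=x depends on [0:a]
#3=z depends on [1:b]
#4=x depends on [2:x]
#5=c depends on [3:z, 4:x]
#6=y depends on [3:z, 4:x]
#7=x depends on [5:c, 6:y]
#8=y depends on [7:x]
#9=x depends on [8:y]
sources: [0:a]
N(rest) = Σ N(rest − s) over sources s of rest; N(one piece) = 1:
  size 1 → [9]=1
  size 2 → [8,9]=1
  size 3 → [7,8,9]=1
  size 4 → [5,7,8,9]=1  [6,7,8,9]=1
  size 5 → [5,6,7,8,9]=2
  size 6 → [3,5,6,7,8,9]=2  [4,5,6,7,8,9]=2
  size 7 → [1,3,5,6,7,8,9]=2  [2,4,5,6,7,8,9]=2  [3,4,5,6,7,8,9]=4
  size 8 → [1,3,4,5,6,7,8,9]=6  [2,3,4,5,6,7,8,9]=6
  first=0(a) contributes 12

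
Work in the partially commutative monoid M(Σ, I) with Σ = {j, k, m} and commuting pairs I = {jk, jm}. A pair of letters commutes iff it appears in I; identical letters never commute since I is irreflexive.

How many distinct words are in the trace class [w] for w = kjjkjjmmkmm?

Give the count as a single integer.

0(k) covers ∅
1(j) covers ∅
2(j) covers 1:j
3(k) covers 0:k
4(j) covers 2:j
5(j) covers 4:j
6(m) covers 3:k
7(m) covers 6:m
8(k) covers 7:m
9(m) covers 8:k
10(m) covers 9:m
floor of heap: 0:k, 1:j
completions by unplaced set U, small U first (add the entries for U minus each lowest piece of U):
  |U|=1: {5}:1  {10}:1
  |U|=2: {4,5}:1  {5,10}:2  {9,10}:1
  |U|=3: {2,4,5}:1  {4,5,10}:3  {5,9,10}:3  {8,9,10}:1
  |U|=4: {1,2,4,5}:1  {2,4,5,10}:4  {4,5,9,10}:6  {5,8,9,10}:4  {7,8,9,10}:1
  |U|=5: {1,2,4,5,10}:5  {2,4,5,9,10}:10  {4,5,8,9,10}:10  {5,7,8,9,10}:5  {6,7,8,9,10}:1
  |U|=6: {1,2,4,5,9,10}:15  {2,4,5,8,9,10}:20  {3,6,7,8,9,10}:1  {4,5,7,8,9,10}:15  {5,6,7,8,9,10}:6
  |U|=7: {0,3,6,7,8,9,10}:1  {1,2,4,5,8,9,10}:35  {2,4,5,7,8,9,10}:35  {3,5,6,7,8,9,10}:7  {4,5,6,7,8,9,10}:21
  |U|=8: {0,3,5,6,7,8,9,10}:8  {1,2,4,5,7,8,9,10}:70  {2,4,5,6,7,8,9,10}:56  {3,4,5,6,7,8,9,10}:28
  |U|=9: {0,3,4,5,6,7,8,9,10}:36  {1,2,4,5,6,7,8,9,10}:126  {2,3,4,5,6,7,8,9,10}:84
  start at 0(k): 210
  start at 1(j): 120
sum over floor = 330

330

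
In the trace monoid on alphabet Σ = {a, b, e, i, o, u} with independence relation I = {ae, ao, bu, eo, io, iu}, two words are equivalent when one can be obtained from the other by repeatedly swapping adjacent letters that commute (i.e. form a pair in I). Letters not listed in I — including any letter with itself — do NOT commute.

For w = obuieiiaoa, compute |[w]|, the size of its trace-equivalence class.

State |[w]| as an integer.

#0=o has no predecessor
#1=b depends on [0:o]
#2=u depends on [0:o]
#3=i depends on [1:b]
#4=e depends on [2:u, 3:i]
#5=i depends on [4:e]
#6=i depends on [5:i]
#7=a depends on [6:i]
#8=o depends on [1:b, 2:u]
#9=a depends on [7:a]
sources: [0:o]
N(rest) = Σ N(rest − s) over sources s of rest; N(one piece) = 1:
  size 1 → [8]=1  [9]=1
  size 2 → [7,9]=1  [8,9]=2
  size 3 → [6,7,9]=1  [7,8,9]=3
  size 4 → [5,6,7,9]=1  [6,7,8,9]=4
  size 5 → [4,5,6,7,9]=1  [5,6,7,8,9]=5
  size 6 → [3,4,5,6,7,9]=1  [4,5,6,7,8,9]=6
  size 7 → [2,4,5,6,7,8,9]=6  [3,4,5,6,7,8,9]=7
  size 8 → [1,3,4,5,6,7,8,9]=7  [2,3,4,5,6,7,8,9]=13
  first=0(o) contributes 20

20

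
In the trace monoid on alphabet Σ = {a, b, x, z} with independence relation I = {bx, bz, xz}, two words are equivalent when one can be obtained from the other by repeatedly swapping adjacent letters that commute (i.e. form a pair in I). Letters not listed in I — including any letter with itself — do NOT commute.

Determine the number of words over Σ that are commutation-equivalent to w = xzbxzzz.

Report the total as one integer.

piece 0:x — minimal
piece 1:z — minimal
piece 2:b — minimal
piece 3:x rests on {0:x}
piece 4:z rests on {1:z}
piece 5:z rests on {4:z}
piece 6:z rests on {5:z}
minimal pieces: {0:x, 1:z, 2:b}
ways to finish when only these pieces remain (= sum over removing one remaining piece with nothing left below it):
  1 left: {2}→1  {3}→1  {6}→1
  2 left: {0,3}→1  {2,3}→2  {2,6}→2  {3,6}→2  {5,6}→1
  3 left: {0,2,3}→3  {0,3,6}→3  {2,3,6}→6  {2,5,6}→3  {3,5,6}→3  {4,5,6}→1
  4 left: {0,2,3,6}→12  {0,3,5,6}→6  {1,4,5,6}→1  {2,3,5,6}→12  {2,4,5,6}→4  {3,4,5,6}→4
  5 left: {0,2,3,5,6}→30  {0,3,4,5,6}→10  {1,2,4,5,6}→5  {1,3,4,5,6}→5  {2,3,4,5,6}→20
  placing 0:x first → 30 extensions
  placing 1:z first → 60 extensions
  placing 2:b first → 15 extensions
total linear extensions = 105

105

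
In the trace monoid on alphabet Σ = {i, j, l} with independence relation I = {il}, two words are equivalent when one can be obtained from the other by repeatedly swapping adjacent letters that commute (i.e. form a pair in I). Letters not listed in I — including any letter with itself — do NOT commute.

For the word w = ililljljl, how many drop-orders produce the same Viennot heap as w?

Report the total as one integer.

#0=i has no predecessor
#1=l has no predecessor
#2=i depends on [0:i]
#3=l depends on [1:l]
#4=l depends on [3:l]
#5=j depends on [2:i, 4:l]
#6=l depends on [5:j]
#7=j depends on [6:l]
#8=l depends on [7:j]
sources: [0:i, 1:l]
N(rest) = Σ N(rest − s) over sources s of rest; N(one piece) = 1:
  size 1 → [8]=1
  size 2 → [7,8]=1
  size 3 → [6,7,8]=1
  size 4 → [5,6,7,8]=1
  size 5 → [2,5,6,7,8]=1  [4,5,6,7,8]=1
  size 6 → [0,2,5,6,7,8]=1  [2,4,5,6,7,8]=2  [3,4,5,6,7,8]=1
  size 7 → [0,2,4,5,6,7,8]=3  [1,3,4,5,6,7,8]=1  [2,3,4,5,6,7,8]=3
  first=0(i) contributes 4
  first=1(l) contributes 6
|[w]| = 10

10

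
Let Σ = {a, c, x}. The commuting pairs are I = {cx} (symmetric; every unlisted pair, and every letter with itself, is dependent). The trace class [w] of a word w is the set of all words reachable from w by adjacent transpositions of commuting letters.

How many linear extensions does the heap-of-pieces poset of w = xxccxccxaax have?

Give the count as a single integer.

70

0(x) covers ∅
1(x) covers 0:x
2(c) covers ∅
3(c) covers 2:c
4(x) covers 1:x
5(c) covers 3:c
6(c) covers 5:c
7(x) covers 4:x
8(a) covers 6:c, 7:x
9(a) covers 8:a
10(x) covers 9:a
floor of heap: 0:x, 2:c
completions by unplaced set U, small U first (add the entries for U minus each lowest piece of U):
  |U|=1: {10}:1
  |U|=2: {9,10}:1
  |U|=3: {8,9,10}:1
  |U|=4: {6,8,9,10}:1  {7,8,9,10}:1
  |U|=5: {4,7,8,9,10}:1  {5,6,8,9,10}:1  {6,7,8,9,10}:2
  |U|=6: {1,4,7,8,9,10}:1  {3,5,6,8,9,10}:1  {4,6,7,8,9,10}:3  {5,6,7,8,9,10}:3
  |U|=7: {0,1,4,7,8,9,10}:1  {1,4,6,7,8,9,10}:4  {2,3,5,6,8,9,10}:1  {3,5,6,7,8,9,10}:4  {4,5,6,7,8,9,10}:6
  |U|=8: {0,1,4,6,7,8,9,10}:5  {1,4,5,6,7,8,9,10}:10  {2,3,5,6,7,8,9,10}:5  {3,4,5,6,7,8,9,10}:10
  |U|=9: {0,1,4,5,6,7,8,9,10}:15  {1,3,4,5,6,7,8,9,10}:20  {2,3,4,5,6,7,8,9,10}:15
  start at 0(x): 35
  start at 2(c): 35
sum over floor = 70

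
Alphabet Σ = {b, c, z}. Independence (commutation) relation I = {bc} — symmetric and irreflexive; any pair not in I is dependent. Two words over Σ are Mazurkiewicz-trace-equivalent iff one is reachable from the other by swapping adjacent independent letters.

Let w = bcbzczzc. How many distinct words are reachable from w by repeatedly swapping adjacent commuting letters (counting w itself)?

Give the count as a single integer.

3

piece 0:b — minimal
piece 1:c — minimal
piece 2:b rests on {0:b}
piece 3:z rests on {1:c, 2:b}
piece 4:c rests on {3:z}
piece 5:z rests on {4:c}
piece 6:z rests on {5:z}
piece 7:c rests on {6:z}
minimal pieces: {0:b, 1:c}
ways to finish when only these pieces remain (= sum over removing one remaining piece with nothing left below it):
  1 left: {7}→1
  2 left: {6,7}→1
  3 left: {5,6,7}→1
  4 left: {4,5,6,7}→1
  5 left: {3,4,5,6,7}→1
  6 left: {1,3,4,5,6,7}→1  {2,3,4,5,6,7}→1
  placing 0:b first → 2 extensions
  placing 1:c first → 1 extensions
total linear extensions = 3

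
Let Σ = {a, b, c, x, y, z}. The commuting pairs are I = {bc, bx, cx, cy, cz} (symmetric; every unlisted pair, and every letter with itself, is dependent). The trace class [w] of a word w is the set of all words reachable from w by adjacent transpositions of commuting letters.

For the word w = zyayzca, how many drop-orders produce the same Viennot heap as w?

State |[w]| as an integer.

3

0(z) covers ∅
1(y) covers 0:z
2(a) covers 1:y
3(y) covers 2:a
4(z) covers 3:y
5(c) covers 2:a
6(a) covers 4:z, 5:c
floor of heap: 0:z
completions by unplaced set U, small U first (add the entries for U minus each lowest piece of U):
  |U|=1: {6}:1
  |U|=2: {4,6}:1  {5,6}:1
  |U|=3: {3,4,6}:1  {4,5,6}:2
  |U|=4: {3,4,5,6}:3
  |U|=5: {2,3,4,5,6}:3
  start at 0(z): 3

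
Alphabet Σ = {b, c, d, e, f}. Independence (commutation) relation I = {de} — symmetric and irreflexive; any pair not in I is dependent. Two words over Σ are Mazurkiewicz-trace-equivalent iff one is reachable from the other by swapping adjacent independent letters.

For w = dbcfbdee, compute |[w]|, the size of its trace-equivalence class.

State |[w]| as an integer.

3

drop 0:d onto floor
drop 1:b onto {0:d}
drop 2:c onto {1:b}
drop 3:f onto {2:c}
drop 4:b onto {3:f}
drop 5:d onto {4:b}
drop 6:e onto {4:b}
drop 7:e onto {6:e}
ground layer = {0:d}
drop-orders for the pieces not yet dropped (sum over which currently-grounded one goes next):
  1 to go: {5} 1  {7} 1
  2 to go: {5,7} 2  {6,7} 1
  3 to go: {5,6,7} 3
  4 to go: {4,5,6,7} 3
  5 to go: {3,4,5,6,7} 3
  6 to go: {2,3,4,5,6,7} 3
  if 0:d drops first: 3 orders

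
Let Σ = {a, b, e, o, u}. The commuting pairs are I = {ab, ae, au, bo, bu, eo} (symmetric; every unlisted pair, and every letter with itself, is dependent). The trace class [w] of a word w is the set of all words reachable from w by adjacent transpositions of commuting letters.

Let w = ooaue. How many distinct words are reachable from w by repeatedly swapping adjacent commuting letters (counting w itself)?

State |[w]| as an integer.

3

piece 0:o — minimal
piece 1:o rests on {0:o}
piece 2:a rests on {1:o}
piece 3:u rests on {1:o}
piece 4:e rests on {3:u}
minimal pieces: {0:o}
ways to finish when only these pieces remain (= sum over removing one remaining piece with nothing left below it):
  1 left: {2}→1  {4}→1
  2 left: {2,4}→2  {3,4}→1
  3 left: {2,3,4}→3
  placing 0:o first → 3 extensions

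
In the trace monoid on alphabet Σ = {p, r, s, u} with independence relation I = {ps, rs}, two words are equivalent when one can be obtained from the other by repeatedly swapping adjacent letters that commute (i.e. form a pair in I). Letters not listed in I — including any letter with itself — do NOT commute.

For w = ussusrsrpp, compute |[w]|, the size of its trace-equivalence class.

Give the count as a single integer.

0(u) covers ∅
1(s) covers 0:u
2(s) covers 1:s
3(u) covers 2:s
4(s) covers 3:u
5(r) covers 3:u
6(s) covers 4:s
7(r) covers 5:r
8(p) covers 7:r
9(p) covers 8:p
floor of heap: 0:u
completions by unplaced set U, small U first (add the entries for U minus each lowest piece of U):
  |U|=1: {6}:1  {9}:1
  |U|=2: {4,6}:1  {6,9}:2  {8,9}:1
  |U|=3: {4,6,9}:3  {6,8,9}:3  {7,8,9}:1
  |U|=4: {4,6,8,9}:6  {5,7,8,9}:1  {6,7,8,9}:4
  |U|=5: {4,6,7,8,9}:10  {5,6,7,8,9}:5
  |U|=6: {4,5,6,7,8,9}:15
  |U|=7: {3,4,5,6,7,8,9}:15
  |U|=8: {2,3,4,5,6,7,8,9}:15
  start at 0(u): 15

15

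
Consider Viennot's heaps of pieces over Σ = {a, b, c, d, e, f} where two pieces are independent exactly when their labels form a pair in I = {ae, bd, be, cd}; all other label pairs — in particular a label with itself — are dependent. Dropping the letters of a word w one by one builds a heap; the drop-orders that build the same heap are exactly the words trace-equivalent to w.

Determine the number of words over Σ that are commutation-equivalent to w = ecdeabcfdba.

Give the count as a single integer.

12

0(e) covers ∅
1(c) covers 0:e
2(d) covers 0:e
3(e) covers 1:c, 2:d
4(a) covers 1:c, 2:d
5(b) covers 4:a
6(c) covers 3:e, 5:b
7(f) covers 6:c
8(d) covers 7:f
9(b) covers 7:f
10(a) covers 8:d, 9:b
floor of heap: 0:e
completions by unplaced set U, small U first (add the entries for U minus each lowest piece of U):
  |U|=1: {10}:1
  |U|=2: {8,10}:1  {9,10}:1
  |U|=3: {8,9,10}:2
  |U|=4: {7,8,9,10}:2
  |U|=5: {6,7,8,9,10}:2
  |U|=6: {3,6,7,8,9,10}:2  {5,6,7,8,9,10}:2
  |U|=7: {3,5,6,7,8,9,10}:4  {4,5,6,7,8,9,10}:2
  |U|=8: {3,4,5,6,7,8,9,10}:6
  |U|=9: {1,3,4,5,6,7,8,9,10}:6  {2,3,4,5,6,7,8,9,10}:6
  start at 0(e): 12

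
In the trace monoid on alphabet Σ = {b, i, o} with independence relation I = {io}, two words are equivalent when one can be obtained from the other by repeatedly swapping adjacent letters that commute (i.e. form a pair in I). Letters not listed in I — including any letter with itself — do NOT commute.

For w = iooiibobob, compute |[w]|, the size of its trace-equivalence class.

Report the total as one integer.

0(i) covers ∅
1(o) covers ∅
2(o) covers 1:o
3(i) covers 0:i
4(i) covers 3:i
5(b) covers 2:o, 4:i
6(o) covers 5:b
7(b) covers 6:o
8(o) covers 7:b
9(b) covers 8:o
floor of heap: 0:i, 1:o
completions by unplaced set U, small U first (add the entries for U minus each lowest piece of U):
  |U|=1: {9}:1
  |U|=2: {8,9}:1
  |U|=3: {7,8,9}:1
  |U|=4: {6,7,8,9}:1
  |U|=5: {5,6,7,8,9}:1
  |U|=6: {2,5,6,7,8,9}:1  {4,5,6,7,8,9}:1
  |U|=7: {1,2,5,6,7,8,9}:1  {2,4,5,6,7,8,9}:2  {3,4,5,6,7,8,9}:1
  |U|=8: {0,3,4,5,6,7,8,9}:1  {1,2,4,5,6,7,8,9}:3  {2,3,4,5,6,7,8,9}:3
  start at 0(i): 6
  start at 1(o): 4
sum over floor = 10

10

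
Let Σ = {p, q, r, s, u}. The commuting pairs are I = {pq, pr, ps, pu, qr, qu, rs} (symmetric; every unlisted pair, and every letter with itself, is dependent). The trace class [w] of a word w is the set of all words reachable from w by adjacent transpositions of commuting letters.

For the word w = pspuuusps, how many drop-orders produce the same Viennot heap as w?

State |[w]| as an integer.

84

0(p) covers ∅
1(s) covers ∅
2(p) covers 0:p
3(u) covers 1:s
4(u) covers 3:u
5(u) covers 4:u
6(s) covers 5:u
7(p) covers 2:p
8(s) covers 6:s
floor of heap: 0:p, 1:s
completions by unplaced set U, small U first (add the entries for U minus each lowest piece of U):
  |U|=1: {7}:1  {8}:1
  |U|=2: {2,7}:1  {6,8}:1  {7,8}:2
  |U|=3: {0,2,7}:1  {2,7,8}:3  {5,6,8}:1  {6,7,8}:3
  |U|=4: {0,2,7,8}:4  {2,6,7,8}:6  {4,5,6,8}:1  {5,6,7,8}:4
  |U|=5: {0,2,6,7,8}:10  {2,5,6,7,8}:10  {3,4,5,6,8}:1  {4,5,6,7,8}:5
  |U|=6: {0,2,5,6,7,8}:20  {1,3,4,5,6,8}:1  {2,4,5,6,7,8}:15  {3,4,5,6,7,8}:6
  |U|=7: {0,2,4,5,6,7,8}:35  {1,3,4,5,6,7,8}:7  {2,3,4,5,6,7,8}:21
  start at 0(p): 28
  start at 1(s): 56
sum over floor = 84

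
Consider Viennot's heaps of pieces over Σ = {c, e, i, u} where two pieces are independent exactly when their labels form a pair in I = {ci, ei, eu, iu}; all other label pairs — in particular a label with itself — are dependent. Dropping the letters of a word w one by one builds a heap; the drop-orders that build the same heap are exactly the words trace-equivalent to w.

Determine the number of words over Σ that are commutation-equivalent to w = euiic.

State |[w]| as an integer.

drop 0:e onto floor
drop 1:u onto floor
drop 2:i onto floor
drop 3:i onto {2:i}
drop 4:c onto {0:e, 1:u}
ground layer = {0:e, 1:u, 2:i}
drop-orders for the pieces not yet dropped (sum over which currently-grounded one goes next):
  1 to go: {3} 1  {4} 1
  2 to go: {0,4} 1  {1,4} 1  {2,3} 1  {3,4} 2
  3 to go: {0,1,4} 2  {0,3,4} 3  {1,3,4} 3  {2,3,4} 3
  if 0:e drops first: 6 orders
  if 1:u drops first: 6 orders
  if 2:i drops first: 8 orders
heap linearizations: 20

20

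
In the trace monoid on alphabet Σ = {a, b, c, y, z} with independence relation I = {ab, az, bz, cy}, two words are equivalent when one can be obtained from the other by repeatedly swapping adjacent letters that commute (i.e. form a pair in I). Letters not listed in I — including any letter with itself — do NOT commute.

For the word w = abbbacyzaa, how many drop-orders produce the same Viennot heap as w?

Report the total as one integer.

0(a) covers ∅
1(b) covers ∅
2(b) covers 1:b
3(b) covers 2:b
4(a) covers 0:a
5(c) covers 3:b, 4:a
6(y) covers 3:b, 4:a
7(z) covers 5:c, 6:y
8(a) covers 5:c, 6:y
9(a) covers 8:a
floor of heap: 0:a, 1:b
completions by unplaced set U, small U first (add the entries for U minus each lowest piece of U):
  |U|=1: {7}:1  {9}:1
  |U|=2: {7,9}:2  {8,9}:1
  |U|=3: {7,8,9}:3
  |U|=4: {5,7,8,9}:3  {6,7,8,9}:3
  |U|=5: {5,6,7,8,9}:6
  |U|=6: {3,5,6,7,8,9}:6  {4,5,6,7,8,9}:6
  |U|=7: {0,4,5,6,7,8,9}:6  {2,3,5,6,7,8,9}:6  {3,4,5,6,7,8,9}:12
  |U|=8: {0,3,4,5,6,7,8,9}:18  {1,2,3,5,6,7,8,9}:6  {2,3,4,5,6,7,8,9}:18
  start at 0(a): 24
  start at 1(b): 36
sum over floor = 60

60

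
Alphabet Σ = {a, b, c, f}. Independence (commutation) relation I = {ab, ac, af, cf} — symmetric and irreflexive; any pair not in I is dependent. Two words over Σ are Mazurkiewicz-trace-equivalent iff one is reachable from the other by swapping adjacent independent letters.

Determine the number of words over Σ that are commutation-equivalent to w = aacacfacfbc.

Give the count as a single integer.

3300

0(a) covers ∅
1(a) covers 0:a
2(c) covers ∅
3(a) covers 1:a
4(c) covers 2:c
5(f) covers ∅
6(a) covers 3:a
7(c) covers 4:c
8(f) covers 5:f
9(b) covers 7:c, 8:f
10(c) covers 9:b
floor of heap: 0:a, 2:c, 5:f
completions by unplaced set U, small U first (add the entries for U minus each lowest piece of U):
  |U|=1: {6}:1  {10}:1
  |U|=2: {3,6}:1  {6,10}:2  {9,10}:1
  |U|=3: {1,3,6}:1  {3,6,10}:3  {6,9,10}:3  {7,9,10}:1  {8,9,10}:1
  |U|=4: {0,1,3,6}:1  {1,3,6,10}:4  {3,6,9,10}:6  {4,7,9,10}:1  {5,8,9,10}:1  {6,7,9,10}:4  {6,8,9,10}:4  {7,8,9,10}:2
  |U|=5: {0,1,3,6,10}:5  {1,3,6,9,10}:10  {2,4,7,9,10}:1  {3,6,7,9,10}:10  {3,6,8,9,10}:10  {4,6,7,9,10}:5  {4,7,8,9,10}:3  {5,6,8,9,10}:5  {5,7,8,9,10}:3  {6,7,8,9,10}:10
  |U|=6: {0,1,3,6,9,10}:15  {1,3,6,7,9,10}:20  {1,3,6,8,9,10}:20  {2,4,6,7,9,10}:6  {2,4,7,8,9,10}:4  {3,4,6,7,9,10}:15  {3,5,6,8,9,10}:15  {3,6,7,8,9,10}:30  {4,5,7,8,9,10}:6  {4,6,7,8,9,10}:18  {5,6,7,8,9,10}:18
  |U|=7: {0,1,3,6,7,9,10}:35  {0,1,3,6,8,9,10}:35  {1,3,4,6,7,9,10}:35  {1,3,5,6,8,9,10}:35  {1,3,6,7,8,9,10}:70  {2,3,4,6,7,9,10}:21  {2,4,5,7,8,9,10}:10  {2,4,6,7,8,9,10}:28  {3,4,6,7,8,9,10}:63  {3,5,6,7,8,9,10}:63  {4,5,6,7,8,9,10}:42
  |U|=8: {0,1,3,4,6,7,9,10}:70  {0,1,3,5,6,8,9,10}:70  {0,1,3,6,7,8,9,10}:140  {1,2,3,4,6,7,9,10}:56  {1,3,4,6,7,8,9,10}:168  {1,3,5,6,7,8,9,10}:168  {2,3,4,6,7,8,9,10}:112  {2,4,5,6,7,8,9,10}:80  {3,4,5,6,7,8,9,10}:168
  |U|=9: {0,1,2,3,4,6,7,9,10}:126  {0,1,3,4,6,7,8,9,10}:378  {0,1,3,5,6,7,8,9,10}:378  {1,2,3,4,6,7,8,9,10}:336  {1,3,4,5,6,7,8,9,10}:504  {2,3,4,5,6,7,8,9,10}:360
  start at 0(a): 1200
  start at 2(c): 1260
  start at 5(f): 840
sum over floor = 3300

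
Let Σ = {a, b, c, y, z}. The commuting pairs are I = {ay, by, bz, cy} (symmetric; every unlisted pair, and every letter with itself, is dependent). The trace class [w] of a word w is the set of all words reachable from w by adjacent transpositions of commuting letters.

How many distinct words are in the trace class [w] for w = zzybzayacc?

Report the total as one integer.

#0=z has no predecessor
#1=z depends on [0:z]
#2=y depends on [1:z]
#3=b has no predecessor
#4=z depends on [2:y]
#5=a depends on [3:b, 4:z]
#6=y depends on [4:z]
#7=a depends on [5:a]
#8=c depends on [7:a]
#9=c depends on [8:c]
sources: [0:z, 3:b]
N(rest) = Σ N(rest − s) over sources s of rest; N(one piece) = 1:
  size 1 → [6]=1  [9]=1
  size 2 → [6,9]=2  [8,9]=1
  size 3 → [6,8,9]=3  [7,8,9]=1
  size 4 → [5,7,8,9]=1  [6,7,8,9]=4
  size 5 → [3,5,7,8,9]=1  [5,6,7,8,9]=5
  size 6 → [3,5,6,7,8,9]=6  [4,5,6,7,8,9]=5
  size 7 → [2,4,5,6,7,8,9]=5  [3,4,5,6,7,8,9]=11
  size 8 → [1,2,4,5,6,7,8,9]=5  [2,3,4,5,6,7,8,9]=16
  first=0(z) contributes 21
  first=3(b) contributes 5
|[w]| = 26

26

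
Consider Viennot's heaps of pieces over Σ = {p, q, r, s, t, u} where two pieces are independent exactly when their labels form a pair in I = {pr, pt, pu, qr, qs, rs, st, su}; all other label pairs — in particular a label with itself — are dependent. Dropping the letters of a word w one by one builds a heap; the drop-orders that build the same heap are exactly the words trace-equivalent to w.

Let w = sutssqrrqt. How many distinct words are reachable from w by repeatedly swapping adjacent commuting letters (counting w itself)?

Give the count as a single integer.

drop 0:s onto floor
drop 1:u onto floor
drop 2:t onto {1:u}
drop 3:s onto {0:s}
drop 4:s onto {3:s}
drop 5:q onto {2:t}
drop 6:r onto {2:t}
drop 7:r onto {6:r}
drop 8:q onto {5:q}
drop 9:t onto {7:r, 8:q}
ground layer = {0:s, 1:u}
drop-orders for the pieces not yet dropped (sum over which currently-grounded one goes next):
  1 to go: {4} 1  {9} 1
  2 to go: {3,4} 1  {4,9} 2  {7,9} 1  {8,9} 1
  3 to go: {0,3,4} 1  {3,4,9} 3  {4,7,9} 3  {4,8,9} 3  {5,8,9} 1  {6,7,9} 1  {7,8,9} 2
  4 to go: {0,3,4,9} 4  {3,4,7,9} 6  {3,4,8,9} 6  {4,5,8,9} 4  {4,6,7,9} 4  {4,7,8,9} 8  {5,7,8,9} 3  {6,7,8,9} 3
  5 to go: {0,3,4,7,9} 10  {0,3,4,8,9} 10  {3,4,5,8,9} 10  {3,4,6,7,9} 10  {3,4,7,8,9} 20  {4,5,7,8,9} 15  {4,6,7,8,9} 15  {5,6,7,8,9} 6
  6 to go: {0,3,4,5,8,9} 20  {0,3,4,6,7,9} 20  {0,3,4,7,8,9} 40  {2,5,6,7,8,9} 6  {3,4,5,7,8,9} 45  {3,4,6,7,8,9} 45  {4,5,6,7,8,9} 36
  7 to go: {0,3,4,5,7,8,9} 105  {0,3,4,6,7,8,9} 105  {1,2,5,6,7,8,9} 6  {2,4,5,6,7,8,9} 42  {3,4,5,6,7,8,9} 126
  8 to go: {0,3,4,5,6,7,8,9} 336  {1,2,4,5,6,7,8,9} 48  {2,3,4,5,6,7,8,9} 168
  if 0:s drops first: 216 orders
  if 1:u drops first: 504 orders
heap linearizations: 720

720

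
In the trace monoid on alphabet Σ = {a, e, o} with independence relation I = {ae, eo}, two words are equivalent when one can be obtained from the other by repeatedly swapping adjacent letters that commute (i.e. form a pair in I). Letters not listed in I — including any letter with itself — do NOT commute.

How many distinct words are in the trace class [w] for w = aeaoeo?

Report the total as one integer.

drop 0:a onto floor
drop 1:e onto floor
drop 2:a onto {0:a}
drop 3:o onto {2:a}
drop 4:e onto {1:e}
drop 5:o onto {3:o}
ground layer = {0:a, 1:e}
drop-orders for the pieces not yet dropped (sum over which currently-grounded one goes next):
  1 to go: {4} 1  {5} 1
  2 to go: {1,4} 1  {3,5} 1  {4,5} 2
  3 to go: {1,4,5} 3  {2,3,5} 1  {3,4,5} 3
  4 to go: {0,2,3,5} 1  {1,3,4,5} 6  {2,3,4,5} 4
  if 0:a drops first: 10 orders
  if 1:e drops first: 5 orders
heap linearizations: 15

15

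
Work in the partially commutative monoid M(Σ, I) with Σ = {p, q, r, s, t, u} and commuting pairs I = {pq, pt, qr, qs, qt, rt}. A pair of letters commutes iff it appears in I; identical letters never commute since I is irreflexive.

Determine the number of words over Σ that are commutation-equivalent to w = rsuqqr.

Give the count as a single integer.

3

piece 0:r — minimal
piece 1:s rests on {0:r}
piece 2:u rests on {1:s}
piece 3:q rests on {2:u}
piece 4:q rests on {3:q}
piece 5:r rests on {2:u}
minimal pieces: {0:r}
ways to finish when only these pieces remain (= sum over removing one remaining piece with nothing left below it):
  1 left: {4}→1  {5}→1
  2 left: {3,4}→1  {4,5}→2
  3 left: {3,4,5}→3
  4 left: {2,3,4,5}→3
  placing 0:r first → 3 extensions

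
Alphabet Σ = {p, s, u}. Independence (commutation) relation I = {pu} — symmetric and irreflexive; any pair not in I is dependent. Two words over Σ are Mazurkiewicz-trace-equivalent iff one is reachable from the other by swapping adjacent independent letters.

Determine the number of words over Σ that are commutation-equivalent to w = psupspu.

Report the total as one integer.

drop 0:p onto floor
drop 1:s onto {0:p}
drop 2:u onto {1:s}
drop 3:p onto {1:s}
drop 4:s onto {2:u, 3:p}
drop 5:p onto {4:s}
drop 6:u onto {4:s}
ground layer = {0:p}
drop-orders for the pieces not yet dropped (sum over which currently-grounded one goes next):
  1 to go: {5} 1  {6} 1
  2 to go: {5,6} 2
  3 to go: {4,5,6} 2
  4 to go: {2,4,5,6} 2  {3,4,5,6} 2
  5 to go: {2,3,4,5,6} 4
  if 0:p drops first: 4 orders

4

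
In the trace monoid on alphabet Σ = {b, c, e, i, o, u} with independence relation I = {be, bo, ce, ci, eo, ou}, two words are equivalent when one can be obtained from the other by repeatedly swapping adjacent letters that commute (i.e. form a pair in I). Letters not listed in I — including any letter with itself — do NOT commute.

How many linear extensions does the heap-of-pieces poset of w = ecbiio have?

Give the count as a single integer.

0(e) covers ∅
1(c) covers ∅
2(b) covers 1:c
3(i) covers 0:e, 2:b
4(i) covers 3:i
5(o) covers 4:i
floor of heap: 0:e, 1:c
completions by unplaced set U, small U first (add the entries for U minus each lowest piece of U):
  |U|=1: {5}:1
  |U|=2: {4,5}:1
  |U|=3: {3,4,5}:1
  |U|=4: {0,3,4,5}:1  {2,3,4,5}:1
  start at 0(e): 1
  start at 1(c): 2
sum over floor = 3

3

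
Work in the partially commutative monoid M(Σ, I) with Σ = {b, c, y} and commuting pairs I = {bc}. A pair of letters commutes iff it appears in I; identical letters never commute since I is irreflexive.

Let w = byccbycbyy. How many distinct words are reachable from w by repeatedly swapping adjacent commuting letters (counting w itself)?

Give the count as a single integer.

piece 0:b — minimal
piece 1:y rests on {0:b}
piece 2:c rests on {1:y}
piece 3:c rests on {2:c}
piece 4:b rests on {1:y}
piece 5:y rests on {3:c, 4:b}
piece 6:c rests on {5:y}
piece 7:b rests on {5:y}
piece 8:y rests on {6:c, 7:b}
piece 9:y rests on {8:y}
minimal pieces: {0:b}
ways to finish when only these pieces remain (= sum over removing one remaining piece with nothing left below it):
  1 left: {9}→1
  2 left: {8,9}→1
  3 left: {6,8,9}→1  {7,8,9}→1
  4 left: {6,7,8,9}→2
  5 left: {5,6,7,8,9}→2
  6 left: {3,5,6,7,8,9}→2  {4,5,6,7,8,9}→2
  7 left: {2,3,5,6,7,8,9}→2  {3,4,5,6,7,8,9}→4
  8 left: {2,3,4,5,6,7,8,9}→6
  placing 0:b first → 6 extensions

6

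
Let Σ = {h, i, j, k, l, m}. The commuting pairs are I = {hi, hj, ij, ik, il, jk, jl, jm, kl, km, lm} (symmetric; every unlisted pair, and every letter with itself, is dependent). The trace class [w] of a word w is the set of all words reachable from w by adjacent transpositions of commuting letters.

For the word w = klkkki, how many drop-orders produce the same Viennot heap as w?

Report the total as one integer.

0(k) covers ∅
1(l) covers ∅
2(k) covers 0:k
3(k) covers 2:k
4(k) covers 3:k
5(i) covers ∅
floor of heap: 0:k, 1:l, 5:i
completions by unplaced set U, small U first (add the entries for U minus each lowest piece of U):
  |U|=1: {1}:1  {4}:1  {5}:1
  |U|=2: {1,4}:2  {1,5}:2  {3,4}:1  {4,5}:2
  |U|=3: {1,3,4}:3  {1,4,5}:6  {2,3,4}:1  {3,4,5}:3
  |U|=4: {0,2,3,4}:1  {1,2,3,4}:4  {1,3,4,5}:12  {2,3,4,5}:4
  start at 0(k): 20
  start at 1(l): 5
  start at 5(i): 5
sum over floor = 30

30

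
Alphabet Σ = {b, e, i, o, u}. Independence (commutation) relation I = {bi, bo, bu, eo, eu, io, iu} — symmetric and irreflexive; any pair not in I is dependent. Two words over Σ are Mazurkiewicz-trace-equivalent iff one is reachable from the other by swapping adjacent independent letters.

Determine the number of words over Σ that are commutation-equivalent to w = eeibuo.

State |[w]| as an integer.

piece 0:e — minimal
piece 1:e rests on {0:e}
piece 2:i rests on {1:e}
piece 3:b rests on {1:e}
piece 4:u — minimal
piece 5:o rests on {4:u}
minimal pieces: {0:e, 4:u}
ways to finish when only these pieces remain (= sum over removing one remaining piece with nothing left below it):
  1 left: {2}→1  {3}→1  {5}→1
  2 left: {2,3}→2  {2,5}→2  {3,5}→2  {4,5}→1
  3 left: {1,2,3}→2  {2,3,5}→6  {2,4,5}→3  {3,4,5}→3
  4 left: {0,1,2,3}→2  {1,2,3,5}→8  {2,3,4,5}→12
  placing 0:e first → 20 extensions
  placing 4:u first → 10 extensions
total linear extensions = 30

30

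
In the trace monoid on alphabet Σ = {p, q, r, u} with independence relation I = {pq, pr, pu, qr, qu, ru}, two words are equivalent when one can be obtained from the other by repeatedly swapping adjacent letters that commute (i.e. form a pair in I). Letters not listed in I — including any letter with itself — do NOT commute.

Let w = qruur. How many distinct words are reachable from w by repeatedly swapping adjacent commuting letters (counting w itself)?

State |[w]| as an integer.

piece 0:q — minimal
piece 1:r — minimal
piece 2:u — minimal
piece 3:u rests on {2:u}
piece 4:r rests on {1:r}
minimal pieces: {0:q, 1:r, 2:u}
ways to finish when only these pieces remain (= sum over removing one remaining piece with nothing left below it):
  1 left: {0}→1  {3}→1  {4}→1
  2 left: {0,3}→2  {0,4}→2  {1,4}→1  {2,3}→1  {3,4}→2
  3 left: {0,1,4}→3  {0,2,3}→3  {0,3,4}→6  {1,3,4}→3  {2,3,4}→3
  placing 0:q first → 6 extensions
  placing 1:r first → 12 extensions
  placing 2:u first → 12 extensions
total linear extensions = 30

30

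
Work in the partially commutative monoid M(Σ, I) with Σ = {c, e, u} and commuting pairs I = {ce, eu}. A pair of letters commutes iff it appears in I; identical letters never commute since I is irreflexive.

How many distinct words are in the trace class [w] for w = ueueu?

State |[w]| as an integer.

10

drop 0:u onto floor
drop 1:e onto floor
drop 2:u onto {0:u}
drop 3:e onto {1:e}
drop 4:u onto {2:u}
ground layer = {0:u, 1:e}
drop-orders for the pieces not yet dropped (sum over which currently-grounded one goes next):
  1 to go: {3} 1  {4} 1
  2 to go: {1,3} 1  {2,4} 1  {3,4} 2
  3 to go: {0,2,4} 1  {1,3,4} 3  {2,3,4} 3
  if 0:u drops first: 6 orders
  if 1:e drops first: 4 orders
heap linearizations: 10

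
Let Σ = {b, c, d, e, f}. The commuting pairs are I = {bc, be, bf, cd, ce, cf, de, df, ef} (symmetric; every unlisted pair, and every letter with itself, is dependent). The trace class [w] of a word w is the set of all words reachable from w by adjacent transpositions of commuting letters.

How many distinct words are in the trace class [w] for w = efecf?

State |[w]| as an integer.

30

0(e) covers ∅
1(f) covers ∅
2(e) covers 0:e
3(c) covers ∅
4(f) covers 1:f
floor of heap: 0:e, 1:f, 3:c
completions by unplaced set U, small U first (add the entries for U minus each lowest piece of U):
  |U|=1: {2}:1  {3}:1  {4}:1
  |U|=2: {0,2}:1  {1,4}:1  {2,3}:2  {2,4}:2  {3,4}:2
  |U|=3: {0,2,3}:3  {0,2,4}:3  {1,2,4}:3  {1,3,4}:3  {2,3,4}:6
  start at 0(e): 12
  start at 1(f): 12
  start at 3(c): 6
sum over floor = 30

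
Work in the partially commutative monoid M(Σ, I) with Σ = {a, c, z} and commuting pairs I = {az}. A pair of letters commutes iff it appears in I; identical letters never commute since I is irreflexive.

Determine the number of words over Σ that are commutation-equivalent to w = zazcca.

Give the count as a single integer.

3

#0=z has no predecessor
#1=a has no predecessor
#2=z depends on [0:z]
#3=c depends on [1:a, 2:z]
#4=c depends on [3:c]
#5=a depends on [4:c]
sources: [0:z, 1:a]
N(rest) = Σ N(rest − s) over sources s of rest; N(one piece) = 1:
  size 1 → [5]=1
  size 2 → [4,5]=1
  size 3 → [3,4,5]=1
  size 4 → [1,3,4,5]=1  [2,3,4,5]=1
  first=0(z) contributes 2
  first=1(a) contributes 1
|[w]| = 3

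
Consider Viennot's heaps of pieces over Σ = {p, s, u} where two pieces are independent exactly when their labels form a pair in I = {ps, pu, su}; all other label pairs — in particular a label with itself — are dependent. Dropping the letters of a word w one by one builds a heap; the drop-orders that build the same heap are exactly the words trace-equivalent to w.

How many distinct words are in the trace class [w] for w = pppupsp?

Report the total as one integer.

drop 0:p onto floor
drop 1:p onto {0:p}
drop 2:p onto {1:p}
drop 3:u onto floor
drop 4:p onto {2:p}
drop 5:s onto floor
drop 6:p onto {4:p}
ground layer = {0:p, 3:u, 5:s}
drop-orders for the pieces not yet dropped (sum over which currently-grounded one goes next):
  1 to go: {3} 1  {5} 1  {6} 1
  2 to go: {3,5} 2  {3,6} 2  {4,6} 1  {5,6} 2
  3 to go: {2,4,6} 1  {3,4,6} 3  {3,5,6} 6  {4,5,6} 3
  4 to go: {1,2,4,6} 1  {2,3,4,6} 4  {2,4,5,6} 4  {3,4,5,6} 12
  5 to go: {0,1,2,4,6} 1  {1,2,3,4,6} 5  {1,2,4,5,6} 5  {2,3,4,5,6} 20
  if 0:p drops first: 30 orders
  if 3:u drops first: 6 orders
  if 5:s drops first: 6 orders
heap linearizations: 42

42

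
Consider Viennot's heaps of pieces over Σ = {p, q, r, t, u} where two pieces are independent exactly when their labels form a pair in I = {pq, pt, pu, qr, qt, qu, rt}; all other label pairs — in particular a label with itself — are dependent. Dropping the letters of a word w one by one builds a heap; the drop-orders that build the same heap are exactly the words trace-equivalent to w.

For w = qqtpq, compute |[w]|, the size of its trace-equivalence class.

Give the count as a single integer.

0(q) covers ∅
1(q) covers 0:q
2(t) covers ∅
3(p) covers ∅
4(q) covers 1:q
floor of heap: 0:q, 2:t, 3:p
completions by unplaced set U, small U first (add the entries for U minus each lowest piece of U):
  |U|=1: {2}:1  {3}:1  {4}:1
  |U|=2: {1,4}:1  {2,3}:2  {2,4}:2  {3,4}:2
  |U|=3: {0,1,4}:1  {1,2,4}:3  {1,3,4}:3  {2,3,4}:6
  start at 0(q): 12
  start at 2(t): 4
  start at 3(p): 4
sum over floor = 20

20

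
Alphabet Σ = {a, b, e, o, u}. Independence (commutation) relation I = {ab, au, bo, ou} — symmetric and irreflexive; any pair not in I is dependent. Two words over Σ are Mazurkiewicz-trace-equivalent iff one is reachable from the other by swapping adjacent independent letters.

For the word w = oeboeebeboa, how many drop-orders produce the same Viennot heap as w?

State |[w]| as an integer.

#0=o has no predecessor
#1=e depends on [0:o]
#2=b depends on [1:e]
#3=o depends on [1:e]
#4=e depends on [2:b, 3:o]
#5=e depends on [4:e]
#6=b depends on [5:e]
#7=e depends on [6:b]
#8=b depends on [7:e]
#9=o depends on [7:e]
#10=a depends on [9:o]
sources: [0:o]
N(rest) = Σ N(rest − s) over sources s of rest; N(one piece) = 1:
  size 1 → [8]=1  [10]=1
  size 2 → [8,10]=2  [9,10]=1
  size 3 → [8,9,10]=3
  size 4 → [7,8,9,10]=3
  size 5 → [6,7,8,9,10]=3
  size 6 → [5,6,7,8,9,10]=3
  size 7 → [4,5,6,7,8,9,10]=3
  size 8 → [2,4,5,6,7,8,9,10]=3  [3,4,5,6,7,8,9,10]=3
  size 9 → [2,3,4,5,6,7,8,9,10]=6
  first=0(o) contributes 6

6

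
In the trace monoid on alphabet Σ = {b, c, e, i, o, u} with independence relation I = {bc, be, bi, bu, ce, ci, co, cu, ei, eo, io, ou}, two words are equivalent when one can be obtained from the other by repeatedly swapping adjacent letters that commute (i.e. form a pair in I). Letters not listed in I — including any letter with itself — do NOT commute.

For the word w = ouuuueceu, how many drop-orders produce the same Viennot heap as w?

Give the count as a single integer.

72

drop 0:o onto floor
drop 1:u onto floor
drop 2:u onto {1:u}
drop 3:u onto {2:u}
drop 4:u onto {3:u}
drop 5:e onto {4:u}
drop 6:c onto floor
drop 7:e onto {5:e}
drop 8:u onto {7:e}
ground layer = {0:o, 1:u, 6:c}
drop-orders for the pieces not yet dropped (sum over which currently-grounded one goes next):
  1 to go: {0} 1  {6} 1  {8} 1
  2 to go: {0,6} 2  {0,8} 2  {6,8} 2  {7,8} 1
  3 to go: {0,6,8} 6  {0,7,8} 3  {5,7,8} 1  {6,7,8} 3
  4 to go: {0,5,7,8} 4  {0,6,7,8} 12  {4,5,7,8} 1  {5,6,7,8} 4
  5 to go: {0,4,5,7,8} 5  {0,5,6,7,8} 20  {3,4,5,7,8} 1  {4,5,6,7,8} 5
  6 to go: {0,3,4,5,7,8} 6  {0,4,5,6,7,8} 30  {2,3,4,5,7,8} 1  {3,4,5,6,7,8} 6
  7 to go: {0,2,3,4,5,7,8} 7  {0,3,4,5,6,7,8} 42  {1,2,3,4,5,7,8} 1  {2,3,4,5,6,7,8} 7
  if 0:o drops first: 8 orders
  if 1:u drops first: 56 orders
  if 6:c drops first: 8 orders
heap linearizations: 72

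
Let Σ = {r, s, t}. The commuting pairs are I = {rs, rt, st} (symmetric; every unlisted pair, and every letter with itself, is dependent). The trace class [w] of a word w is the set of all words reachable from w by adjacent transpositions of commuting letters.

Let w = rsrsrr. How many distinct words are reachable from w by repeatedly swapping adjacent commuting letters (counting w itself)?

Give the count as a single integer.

15

0(r) covers ∅
1(s) covers ∅
2(r) covers 0:r
3(s) covers 1:s
4(r) covers 2:r
5(r) covers 4:r
floor of heap: 0:r, 1:s
completions by unplaced set U, small U first (add the entries for U minus each lowest piece of U):
  |U|=1: {3}:1  {5}:1
  |U|=2: {1,3}:1  {3,5}:2  {4,5}:1
  |U|=3: {1,3,5}:3  {2,4,5}:1  {3,4,5}:3
  |U|=4: {0,2,4,5}:1  {1,3,4,5}:6  {2,3,4,5}:4
  start at 0(r): 10
  start at 1(s): 5
sum over floor = 15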